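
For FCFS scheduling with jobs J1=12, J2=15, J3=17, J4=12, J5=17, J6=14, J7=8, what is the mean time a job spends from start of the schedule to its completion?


Completion times:
  J1: completes at 12
  J2: completes at 27
  J3: completes at 44
  J4: completes at 56
  J5: completes at 73
  J6: completes at 87
  J7: completes at 95
Sum = 394
Average = 394/7
= 56.29


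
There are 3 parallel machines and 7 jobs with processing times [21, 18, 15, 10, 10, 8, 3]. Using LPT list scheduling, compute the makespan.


Jobs (LPT sorted): [21, 18, 15, 10, 10, 8, 3]
Machines: 3
  J=21 → Machine 1 (load: 0+21=21)
  J=18 → Machine 2 (load: 0+18=18)
  J=15 → Machine 3 (load: 0+15=15)
  J=10 → Machine 3 (load: 15+10=25)
  J=10 → Machine 2 (load: 18+10=28)
  J=8 → Machine 1 (load: 21+8=29)
  J=3 → Machine 3 (load: 25+3=28)
Machine loads: [29, 28, 28]
Makespan = max = 29 time units


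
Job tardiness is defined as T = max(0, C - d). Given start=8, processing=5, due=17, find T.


Completion = start + processing = 8 + 5 = 13
Tardiness = max(0, C - d) = max(0, 13 - 17)
= max(0, -4)
= 0


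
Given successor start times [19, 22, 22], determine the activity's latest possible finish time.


LF = min of all successor start times
Successors start at: [19, 22, 22]
LF = min(19, 22, 22)
= 19


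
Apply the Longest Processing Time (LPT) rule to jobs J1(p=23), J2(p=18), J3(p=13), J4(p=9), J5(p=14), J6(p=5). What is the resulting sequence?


LPT: sort by longest processing time first
  J1: p=23
  J2: p=18
  J5: p=14
  J3: p=13
  J4: p=9
  J6: p=5
Order: J1 → J2 → J5 → J3 → J4 → J6


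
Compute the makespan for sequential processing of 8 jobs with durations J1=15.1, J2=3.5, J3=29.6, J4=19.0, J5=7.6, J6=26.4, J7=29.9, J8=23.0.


Sequential makespan: sum all processing times
= 15.1 + 3.5 + 29.6 + 19.0 + 7.6 + 26.4 + 29.9 + 23.0
= 154.1 time units


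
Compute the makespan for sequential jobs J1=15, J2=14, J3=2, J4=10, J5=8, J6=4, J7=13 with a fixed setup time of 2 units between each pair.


Makespan = Σ processing + (n-1) × setup
= (15 + 14 + 2 + 10 + 8 + 4 + 13) + (7-1)×2
= 66 + 12
= 78 time units


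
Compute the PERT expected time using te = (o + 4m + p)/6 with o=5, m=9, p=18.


te = (o + 4m + p) / 6
= (5 + 4×9 + 18) / 6
= (5 + 36 + 18) / 6
= 59 / 6
= 9.83


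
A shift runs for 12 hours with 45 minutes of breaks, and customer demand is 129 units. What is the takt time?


Available = 12×60 - 45 = 675 min
Takt time = 675 / 129
= 5.23 min/unit


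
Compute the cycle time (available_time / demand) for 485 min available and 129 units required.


Cycle time = available time / demand
= 485 / 129
= 3.76 min/unit


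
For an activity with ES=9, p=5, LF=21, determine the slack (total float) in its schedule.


EF = ES + duration = 9 + 5 = 14
LS = LF - duration = 21 - 5 = 16
Total Float = LF - EF = 21 - 14
(or LS - ES = 16 - 9)
= 7


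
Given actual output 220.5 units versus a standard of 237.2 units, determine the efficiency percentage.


Efficiency = (actual / standard) × 100
= (220.5 / 237.2) × 100
= 93.0%


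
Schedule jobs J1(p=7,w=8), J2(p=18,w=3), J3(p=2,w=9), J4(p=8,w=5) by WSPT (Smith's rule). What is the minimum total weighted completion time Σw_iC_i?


WSPT order (by p/w): J3 → J1 → J4 → J2
  J3: C=2, w·C=9×2=18
  J1: C=9, w·C=8×9=72
  J4: C=17, w·C=5×17=85
  J2: C=35, w·C=3×35=105
Σ w·C = 280
= 280


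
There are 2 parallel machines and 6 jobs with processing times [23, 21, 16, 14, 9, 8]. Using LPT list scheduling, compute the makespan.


Jobs (LPT sorted): [23, 21, 16, 14, 9, 8]
Machines: 2
  J=23 → Machine 1 (load: 0+23=23)
  J=21 → Machine 2 (load: 0+21=21)
  J=16 → Machine 2 (load: 21+16=37)
  J=14 → Machine 1 (load: 23+14=37)
  J=9 → Machine 1 (load: 37+9=46)
  J=8 → Machine 2 (load: 37+8=45)
Machine loads: [46, 45]
Makespan = max = 46 time units


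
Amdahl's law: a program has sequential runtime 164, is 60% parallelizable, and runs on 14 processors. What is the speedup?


Amdahl's law: T_p = T × ((1-p) + p/N)
= 164 × ((1-0.6) + 0.6/14)
= 164 × (0.40 + 0.0429)
= 164 × 0.4429
= 72.63
Speedup = 164/72.63
= 2.26×


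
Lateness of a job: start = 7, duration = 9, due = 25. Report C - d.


Completion = 7 + 9 = 16
Lateness = C - d = 16 - 25
= -9


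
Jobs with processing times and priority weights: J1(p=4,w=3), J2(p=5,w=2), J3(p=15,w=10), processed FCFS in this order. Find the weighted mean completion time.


Completion times:
  J1: C=4, w×C=3×4=12
  J2: C=9, w×C=2×9=18
  J3: C=24, w×C=10×24=240
Sum w×C = 270
Sum w = 15
Weighted avg = 270/15
= 18.00


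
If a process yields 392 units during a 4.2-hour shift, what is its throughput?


Throughput = units / time
= 392 / 4.2
= 93.3 units/hour


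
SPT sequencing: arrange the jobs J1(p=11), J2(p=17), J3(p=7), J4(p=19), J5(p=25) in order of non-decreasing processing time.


SPT: sort by shortest processing time
  J3: p=7
  J1: p=11
  J2: p=17
  J4: p=19
  J5: p=25
Order: J3 → J1 → J2 → J4 → J5


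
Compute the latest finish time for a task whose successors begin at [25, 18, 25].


LF = min of all successor start times
Successors start at: [25, 18, 25]
LF = min(25, 18, 25)
= 18


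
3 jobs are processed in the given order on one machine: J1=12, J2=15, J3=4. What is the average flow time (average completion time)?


Completion times:
  J1: completes at 12
  J2: completes at 27
  J3: completes at 31
Sum = 70
Average = 70/3
= 23.33


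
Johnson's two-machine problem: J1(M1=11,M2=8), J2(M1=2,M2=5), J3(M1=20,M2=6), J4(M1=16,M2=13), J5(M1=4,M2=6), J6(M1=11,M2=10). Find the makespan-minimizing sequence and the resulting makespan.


Johnson's rule:
Group 1 (M1≤M2, sort by M1): ['J2', 'J5']
Group 2 (M1>M2, sort desc M2): ['J4', 'J6', 'J1', 'J3']
Sequence: J2 → J5 → J4 → J6 → J1 → J3
Makespan calculation:
  J2: M1 done=2, M2 done=7
  J5: M1 done=6, M2 done=13
  J4: M1 done=22, M2 done=35
  J6: M1 done=33, M2 done=45
  J1: M1 done=44, M2 done=53
  J3: M1 done=64, M2 done=70
= Sequence: J2 → J5 → J4 → J6 → J1 → J3, Makespan: 70


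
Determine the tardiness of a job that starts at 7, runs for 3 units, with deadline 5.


Completion = start + processing = 7 + 3 = 10
Tardiness = max(0, C - d) = max(0, 10 - 5)
= max(0, 5)
= 5


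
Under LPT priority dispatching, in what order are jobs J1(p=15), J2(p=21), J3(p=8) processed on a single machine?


LPT: sort by longest processing time first
  J2: p=21
  J1: p=15
  J3: p=8
Order: J2 → J1 → J3


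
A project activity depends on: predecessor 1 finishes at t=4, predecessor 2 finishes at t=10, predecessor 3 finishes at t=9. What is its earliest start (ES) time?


ES = max of all predecessor completion times
Predecessors: [4, 10, 9]
ES = max(4, 10, 9)
= 10


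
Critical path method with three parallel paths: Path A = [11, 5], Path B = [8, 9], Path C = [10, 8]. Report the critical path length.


Path A: 11 + 5 = 16
Path B: 8 + 9 = 17
Path C: 10 + 8 = 18
Critical path = longest = max(16, 17, 18)
= 18 (Path C)


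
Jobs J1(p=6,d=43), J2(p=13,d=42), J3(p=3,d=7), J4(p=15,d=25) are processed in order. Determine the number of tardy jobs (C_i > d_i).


Completion vs due date:
  J1: C=6, d=43 → on time
  J2: C=19, d=42 → on time
  J3: C=22, d=7 → TARDY
  J4: C=37, d=25 → TARDY
Tardy jobs: J3, J4
Count = 2


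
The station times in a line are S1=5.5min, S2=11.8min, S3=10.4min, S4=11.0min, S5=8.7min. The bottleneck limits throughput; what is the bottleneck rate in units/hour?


Bottleneck = longest station time
Station times: [5.5, 11.8, 10.4, 11.0, 8.7]
Max = 11.8 min
Rate = 60 / 11.8
= 5.08 units/hour (bottleneck: 11.8min)


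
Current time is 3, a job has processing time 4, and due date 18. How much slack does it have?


Slack = due - current_time - processing
= 18 - 3 - 4
= 11


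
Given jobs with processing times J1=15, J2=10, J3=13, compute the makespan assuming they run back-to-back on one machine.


Sequential makespan: sum all processing times
= 15 + 10 + 13
= 38 time units


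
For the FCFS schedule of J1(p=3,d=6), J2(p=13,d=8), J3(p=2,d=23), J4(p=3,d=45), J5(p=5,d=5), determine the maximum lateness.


Lateness per job (L = C - d):
  J1: C=3, d=6, L=-3
  J2: C=16, d=8, L=8
  J3: C=18, d=23, L=-5
  J4: C=21, d=45, L=-24
  J5: C=26, d=5, L=21
Lmax = max(-3, 8, -5, -24, 21)
= 21


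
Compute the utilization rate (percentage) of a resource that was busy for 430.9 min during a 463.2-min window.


Utilization = busy / total × 100
= 430.9 / 463.2 × 100
= 93.0%


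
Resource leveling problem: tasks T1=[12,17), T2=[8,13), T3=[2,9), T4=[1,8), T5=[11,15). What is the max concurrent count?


Check each time point for overlaps:
  t=12: 3 tasks active (T1, T2, T5)
Max concurrent = 3


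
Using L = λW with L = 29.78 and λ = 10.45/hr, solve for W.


Little's law: L = λW → W = L / λ
= 29.78 / 10.45
= 2.85 hours


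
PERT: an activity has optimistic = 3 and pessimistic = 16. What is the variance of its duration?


σ² = ((p - o) / 6)² = (p - o)² / 36
= (16 - 3)² / 36
= 13² / 36
= 169 / 36
= 4.6944


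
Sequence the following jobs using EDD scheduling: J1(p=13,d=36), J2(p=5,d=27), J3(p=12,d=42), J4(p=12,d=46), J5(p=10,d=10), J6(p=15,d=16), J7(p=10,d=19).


EDD: sort by earliest due date
  J5: d=10, p=10
  J6: d=16, p=15
  J7: d=19, p=10
  J2: d=27, p=5
  J1: d=36, p=13
  J3: d=42, p=12
  J4: d=46, p=12
Order: J5 → J6 → J7 → J2 → J1 → J3 → J4


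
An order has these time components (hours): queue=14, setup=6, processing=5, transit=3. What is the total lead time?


Lead time = queue + setup + processing + transit
= 14 + 6 + 5 + 3
= 28 hours


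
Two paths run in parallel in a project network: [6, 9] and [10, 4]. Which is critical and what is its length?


Path A: 6 + 9 = 15
Path B: 10 + 4 = 14
Critical path = longest = max(15, 14)
= 15 (Path A)


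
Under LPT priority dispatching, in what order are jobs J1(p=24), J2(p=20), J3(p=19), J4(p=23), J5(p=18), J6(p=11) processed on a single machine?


LPT: sort by longest processing time first
  J1: p=24
  J4: p=23
  J2: p=20
  J3: p=19
  J5: p=18
  J6: p=11
Order: J1 → J4 → J2 → J3 → J5 → J6


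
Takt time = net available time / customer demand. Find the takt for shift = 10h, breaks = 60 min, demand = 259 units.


Available = 10×60 - 60 = 540 min
Takt time = 540 / 259
= 2.08 min/unit


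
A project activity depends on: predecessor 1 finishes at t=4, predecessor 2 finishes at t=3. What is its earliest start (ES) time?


ES = max of all predecessor completion times
Predecessors: [4, 3]
ES = max(4, 3)
= 4


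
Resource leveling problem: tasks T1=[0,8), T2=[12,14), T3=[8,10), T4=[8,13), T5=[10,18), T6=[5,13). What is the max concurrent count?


Check each time point for overlaps:
  t=12: 4 tasks active (T2, T4, T5, T6)
Max concurrent = 4


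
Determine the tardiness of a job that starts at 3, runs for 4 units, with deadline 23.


Completion = start + processing = 3 + 4 = 7
Tardiness = max(0, C - d) = max(0, 7 - 23)
= max(0, -16)
= 0


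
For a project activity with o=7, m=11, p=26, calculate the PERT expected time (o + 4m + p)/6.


te = (o + 4m + p) / 6
= (7 + 4×11 + 26) / 6
= (7 + 44 + 26) / 6
= 77 / 6
= 12.83


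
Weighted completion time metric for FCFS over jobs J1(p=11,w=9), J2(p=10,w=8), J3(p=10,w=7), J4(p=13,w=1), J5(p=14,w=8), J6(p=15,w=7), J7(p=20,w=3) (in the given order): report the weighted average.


Completion times:
  J1: C=11, w×C=9×11=99
  J2: C=21, w×C=8×21=168
  J3: C=31, w×C=7×31=217
  J4: C=44, w×C=1×44=44
  J5: C=58, w×C=8×58=464
  J6: C=73, w×C=7×73=511
  J7: C=93, w×C=3×93=279
Sum w×C = 1782
Sum w = 43
Weighted avg = 1782/43
= 41.44


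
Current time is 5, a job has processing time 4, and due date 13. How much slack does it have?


Slack = due - current_time - processing
= 13 - 5 - 4
= 4


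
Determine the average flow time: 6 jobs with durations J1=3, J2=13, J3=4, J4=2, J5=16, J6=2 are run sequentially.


Completion times:
  J1: completes at 3
  J2: completes at 16
  J3: completes at 20
  J4: completes at 22
  J5: completes at 38
  J6: completes at 40
Sum = 139
Average = 139/6
= 23.17


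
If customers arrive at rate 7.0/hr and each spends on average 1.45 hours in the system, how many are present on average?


Little's law: L = λ × W
= 7.0 × 1.45
= 10.15


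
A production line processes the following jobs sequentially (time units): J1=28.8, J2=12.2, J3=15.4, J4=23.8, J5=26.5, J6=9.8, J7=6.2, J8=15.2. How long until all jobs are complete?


Sequential makespan: sum all processing times
= 28.8 + 12.2 + 15.4 + 23.8 + 26.5 + 9.8 + 6.2 + 15.2
= 137.9 time units


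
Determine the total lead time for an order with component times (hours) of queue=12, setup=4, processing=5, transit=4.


Lead time = queue + setup + processing + transit
= 12 + 4 + 5 + 4
= 25 hours


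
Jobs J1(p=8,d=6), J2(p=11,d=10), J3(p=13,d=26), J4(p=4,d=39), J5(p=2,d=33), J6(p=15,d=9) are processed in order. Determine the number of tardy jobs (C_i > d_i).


Completion vs due date:
  J1: C=8, d=6 → TARDY
  J2: C=19, d=10 → TARDY
  J3: C=32, d=26 → TARDY
  J4: C=36, d=39 → on time
  J5: C=38, d=33 → TARDY
  J6: C=53, d=9 → TARDY
Tardy jobs: J1, J2, J3, J5, J6
Count = 5


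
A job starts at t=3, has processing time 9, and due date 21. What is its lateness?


Completion = 3 + 9 = 12
Lateness = C - d = 12 - 21
= -9


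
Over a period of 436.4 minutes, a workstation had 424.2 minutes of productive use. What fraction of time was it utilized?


Utilization = busy / total × 100
= 424.2 / 436.4 × 100
= 97.2%


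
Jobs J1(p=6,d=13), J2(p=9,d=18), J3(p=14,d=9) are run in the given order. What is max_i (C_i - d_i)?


Lateness per job (L = C - d):
  J1: C=6, d=13, L=-7
  J2: C=15, d=18, L=-3
  J3: C=29, d=9, L=20
Lmax = max(-7, -3, 20)
= 20


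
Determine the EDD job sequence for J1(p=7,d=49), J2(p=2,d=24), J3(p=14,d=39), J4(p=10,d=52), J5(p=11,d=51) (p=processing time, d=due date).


EDD: sort by earliest due date
  J2: d=24, p=2
  J3: d=39, p=14
  J1: d=49, p=7
  J5: d=51, p=11
  J4: d=52, p=10
Order: J2 → J3 → J1 → J5 → J4


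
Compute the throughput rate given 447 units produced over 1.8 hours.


Throughput = units / time
= 447 / 1.8
= 248.3 units/hour


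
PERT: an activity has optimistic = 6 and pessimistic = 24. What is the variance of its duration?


σ² = ((p - o) / 6)² = (p - o)² / 36
= (24 - 6)² / 36
= 18² / 36
= 324 / 36
= 9.0000


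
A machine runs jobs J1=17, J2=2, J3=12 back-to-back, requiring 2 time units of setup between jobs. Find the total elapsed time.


Makespan = Σ processing + (n-1) × setup
= (17 + 2 + 12) + (3-1)×2
= 31 + 4
= 35 time units


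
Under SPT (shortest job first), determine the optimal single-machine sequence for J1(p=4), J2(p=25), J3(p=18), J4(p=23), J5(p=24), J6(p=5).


SPT: sort by shortest processing time
  J1: p=4
  J6: p=5
  J3: p=18
  J4: p=23
  J5: p=24
  J2: p=25
Order: J1 → J6 → J3 → J4 → J5 → J2


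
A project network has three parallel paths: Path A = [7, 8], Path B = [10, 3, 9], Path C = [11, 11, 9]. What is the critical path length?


Path A: 7 + 8 = 15
Path B: 10 + 3 + 9 = 22
Path C: 11 + 11 + 9 = 31
Critical path = longest = max(15, 22, 31)
= 31 (Path C)


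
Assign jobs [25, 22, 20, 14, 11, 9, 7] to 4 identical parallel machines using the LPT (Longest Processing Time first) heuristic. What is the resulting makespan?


Jobs (LPT sorted): [25, 22, 20, 14, 11, 9, 7]
Machines: 4
  J=25 → Machine 1 (load: 0+25=25)
  J=22 → Machine 2 (load: 0+22=22)
  J=20 → Machine 3 (load: 0+20=20)
  J=14 → Machine 4 (load: 0+14=14)
  J=11 → Machine 4 (load: 14+11=25)
  J=9 → Machine 3 (load: 20+9=29)
  J=7 → Machine 2 (load: 22+7=29)
Machine loads: [25, 29, 29, 25]
Makespan = max = 29 time units


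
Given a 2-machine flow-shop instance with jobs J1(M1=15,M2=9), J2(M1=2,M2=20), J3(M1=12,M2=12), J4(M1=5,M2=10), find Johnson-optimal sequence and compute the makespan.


Johnson's rule:
Group 1 (M1≤M2, sort by M1): ['J2', 'J4', 'J3']
Group 2 (M1>M2, sort desc M2): ['J1']
Sequence: J2 → J4 → J3 → J1
Makespan calculation:
  J2: M1 done=2, M2 done=22
  J4: M1 done=7, M2 done=32
  J3: M1 done=19, M2 done=44
  J1: M1 done=34, M2 done=53
= Sequence: J2 → J4 → J3 → J1, Makespan: 53


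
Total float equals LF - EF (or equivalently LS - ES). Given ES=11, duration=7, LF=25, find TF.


EF = ES + duration = 11 + 7 = 18
LS = LF - duration = 25 - 7 = 18
Total Float = LF - EF = 25 - 18
(or LS - ES = 18 - 11)
= 7


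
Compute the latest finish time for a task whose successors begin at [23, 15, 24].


LF = min of all successor start times
Successors start at: [23, 15, 24]
LF = min(23, 15, 24)
= 15


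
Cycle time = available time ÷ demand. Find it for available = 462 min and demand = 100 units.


Cycle time = available time / demand
= 462 / 100
= 4.62 min/unit


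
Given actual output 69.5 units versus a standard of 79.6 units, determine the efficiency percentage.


Efficiency = (actual / standard) × 100
= (69.5 / 79.6) × 100
= 87.3%


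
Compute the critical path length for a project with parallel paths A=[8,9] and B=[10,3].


Path A: 8 + 9 = 17
Path B: 10 + 3 = 13
Critical path = longest = max(17, 13)
= 17 (Path A)


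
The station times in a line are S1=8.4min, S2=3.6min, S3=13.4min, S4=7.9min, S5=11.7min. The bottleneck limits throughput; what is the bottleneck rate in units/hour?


Bottleneck = longest station time
Station times: [8.4, 3.6, 13.4, 7.9, 11.7]
Max = 13.4 min
Rate = 60 / 13.4
= 4.48 units/hour (bottleneck: 13.4min)


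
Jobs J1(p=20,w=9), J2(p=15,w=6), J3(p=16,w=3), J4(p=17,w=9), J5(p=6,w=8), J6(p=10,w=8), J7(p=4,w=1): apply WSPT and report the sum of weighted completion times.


WSPT order (by p/w): J5 → J6 → J4 → J1 → J2 → J7 → J3
  J5: C=6, w·C=8×6=48
  J6: C=16, w·C=8×16=128
  J4: C=33, w·C=9×33=297
  J1: C=53, w·C=9×53=477
  J2: C=68, w·C=6×68=408
  J7: C=72, w·C=1×72=72
  J3: C=88, w·C=3×88=264
Σ w·C = 1694
= 1694


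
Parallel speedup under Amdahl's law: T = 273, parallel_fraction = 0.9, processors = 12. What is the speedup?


Amdahl's law: T_p = T × ((1-p) + p/N)
= 273 × ((1-0.9) + 0.9/12)
= 273 × (0.10 + 0.0750)
= 273 × 0.1750
= 47.77
Speedup = 273/47.77
= 5.71×


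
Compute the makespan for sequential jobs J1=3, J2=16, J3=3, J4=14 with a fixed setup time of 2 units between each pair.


Makespan = Σ processing + (n-1) × setup
= (3 + 16 + 3 + 14) + (4-1)×2
= 36 + 6
= 42 time units


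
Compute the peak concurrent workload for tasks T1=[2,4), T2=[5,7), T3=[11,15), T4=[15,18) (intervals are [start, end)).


Check each time point for overlaps:
  t=2: 1 tasks active (T1)
Max concurrent = 1


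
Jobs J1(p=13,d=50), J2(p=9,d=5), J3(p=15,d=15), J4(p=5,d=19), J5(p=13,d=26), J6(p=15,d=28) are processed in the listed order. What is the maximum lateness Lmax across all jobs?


Lateness per job (L = C - d):
  J1: C=13, d=50, L=-37
  J2: C=22, d=5, L=17
  J3: C=37, d=15, L=22
  J4: C=42, d=19, L=23
  J5: C=55, d=26, L=29
  J6: C=70, d=28, L=42
Lmax = max(-37, 17, 22, 23, 29, 42)
= 42


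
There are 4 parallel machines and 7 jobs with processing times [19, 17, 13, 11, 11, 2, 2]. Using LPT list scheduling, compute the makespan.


Jobs (LPT sorted): [19, 17, 13, 11, 11, 2, 2]
Machines: 4
  J=19 → Machine 1 (load: 0+19=19)
  J=17 → Machine 2 (load: 0+17=17)
  J=13 → Machine 3 (load: 0+13=13)
  J=11 → Machine 4 (load: 0+11=11)
  J=11 → Machine 4 (load: 11+11=22)
  J=2 → Machine 3 (load: 13+2=15)
  J=2 → Machine 3 (load: 15+2=17)
Machine loads: [19, 17, 17, 22]
Makespan = max = 22 time units


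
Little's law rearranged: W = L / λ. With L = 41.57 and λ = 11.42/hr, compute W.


Little's law: L = λW → W = L / λ
= 41.57 / 11.42
= 3.64 hours


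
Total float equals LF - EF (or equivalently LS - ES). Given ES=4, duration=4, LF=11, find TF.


EF = ES + duration = 4 + 4 = 8
LS = LF - duration = 11 - 4 = 7
Total Float = LF - EF = 11 - 8
(or LS - ES = 7 - 4)
= 3


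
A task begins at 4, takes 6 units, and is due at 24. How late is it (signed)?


Completion = 4 + 6 = 10
Lateness = C - d = 10 - 24
= -14


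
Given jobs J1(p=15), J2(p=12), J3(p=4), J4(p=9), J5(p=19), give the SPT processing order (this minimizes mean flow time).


SPT: sort by shortest processing time
  J3: p=4
  J4: p=9
  J2: p=12
  J1: p=15
  J5: p=19
Order: J3 → J4 → J2 → J1 → J5


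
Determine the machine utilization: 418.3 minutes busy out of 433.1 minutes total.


Utilization = busy / total × 100
= 418.3 / 433.1 × 100
= 96.6%


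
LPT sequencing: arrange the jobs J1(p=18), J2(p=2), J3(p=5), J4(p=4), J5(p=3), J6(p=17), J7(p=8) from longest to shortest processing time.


LPT: sort by longest processing time first
  J1: p=18
  J6: p=17
  J7: p=8
  J3: p=5
  J4: p=4
  J5: p=3
  J2: p=2
Order: J1 → J6 → J7 → J3 → J4 → J5 → J2


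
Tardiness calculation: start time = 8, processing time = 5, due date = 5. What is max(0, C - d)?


Completion = start + processing = 8 + 5 = 13
Tardiness = max(0, C - d) = max(0, 13 - 5)
= max(0, 8)
= 8


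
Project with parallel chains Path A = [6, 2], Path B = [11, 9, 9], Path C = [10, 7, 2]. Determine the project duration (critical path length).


Path A: 6 + 2 = 8
Path B: 11 + 9 + 9 = 29
Path C: 10 + 7 + 2 = 19
Critical path = longest = max(8, 29, 19)
= 29 (Path B)


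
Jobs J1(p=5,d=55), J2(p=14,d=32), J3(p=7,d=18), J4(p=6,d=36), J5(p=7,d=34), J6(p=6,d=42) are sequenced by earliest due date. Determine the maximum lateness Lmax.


EDD order: J3 → J2 → J5 → J4 → J6 → J1
Completion and lateness:
  J3: C=7, d=18, L=7-18=-11
  J2: C=21, d=32, L=21-32=-11
  J5: C=28, d=34, L=28-34=-6
  J4: C=34, d=36, L=34-36=-2
  J6: C=40, d=42, L=40-42=-2
  J1: C=45, d=55, L=45-55=-10
Lmax = max(-11, -11, -6, -2, -2, -10)
= -2


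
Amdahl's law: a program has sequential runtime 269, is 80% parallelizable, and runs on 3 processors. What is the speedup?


Amdahl's law: T_p = T × ((1-p) + p/N)
= 269 × ((1-0.8) + 0.8/3)
= 269 × (0.20 + 0.2667)
= 269 × 0.4667
= 125.53
Speedup = 269/125.53
= 2.14×


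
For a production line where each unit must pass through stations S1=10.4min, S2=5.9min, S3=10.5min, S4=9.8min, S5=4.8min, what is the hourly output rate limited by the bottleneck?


Bottleneck = longest station time
Station times: [10.4, 5.9, 10.5, 9.8, 4.8]
Max = 10.5 min
Rate = 60 / 10.5
= 5.71 units/hour (bottleneck: 10.5min)


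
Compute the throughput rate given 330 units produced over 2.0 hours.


Throughput = units / time
= 330 / 2.0
= 165.0 units/hour


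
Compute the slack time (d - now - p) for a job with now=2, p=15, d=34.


Slack = due - current_time - processing
= 34 - 2 - 15
= 17


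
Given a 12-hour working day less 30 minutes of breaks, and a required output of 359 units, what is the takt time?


Available = 12×60 - 30 = 690 min
Takt time = 690 / 359
= 1.92 min/unit


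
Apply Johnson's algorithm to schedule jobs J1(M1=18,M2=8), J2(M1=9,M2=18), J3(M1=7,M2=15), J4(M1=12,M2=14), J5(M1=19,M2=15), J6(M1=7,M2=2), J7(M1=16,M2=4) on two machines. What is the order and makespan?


Johnson's rule:
Group 1 (M1≤M2, sort by M1): ['J3', 'J2', 'J4']
Group 2 (M1>M2, sort desc M2): ['J5', 'J1', 'J7', 'J6']
Sequence: J3 → J2 → J4 → J5 → J1 → J7 → J6
Makespan calculation:
  J3: M1 done=7, M2 done=22
  J2: M1 done=16, M2 done=40
  J4: M1 done=28, M2 done=54
  J5: M1 done=47, M2 done=69
  J1: M1 done=65, M2 done=77
  J7: M1 done=81, M2 done=85
  J6: M1 done=88, M2 done=90
= Sequence: J3 → J2 → J4 → J5 → J1 → J7 → J6, Makespan: 90


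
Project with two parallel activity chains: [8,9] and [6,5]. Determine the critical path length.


Path A: 8 + 9 = 17
Path B: 6 + 5 = 11
Critical path = longest = max(17, 11)
= 17 (Path A)


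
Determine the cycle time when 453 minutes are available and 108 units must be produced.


Cycle time = available time / demand
= 453 / 108
= 4.19 min/unit


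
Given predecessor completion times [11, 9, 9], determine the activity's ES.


ES = max of all predecessor completion times
Predecessors: [11, 9, 9]
ES = max(11, 9, 9)
= 11


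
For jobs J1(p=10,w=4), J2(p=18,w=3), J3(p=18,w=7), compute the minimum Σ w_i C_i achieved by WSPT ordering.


WSPT order (by p/w): J1 → J3 → J2
  J1: C=10, w·C=4×10=40
  J3: C=28, w·C=7×28=196
  J2: C=46, w·C=3×46=138
Σ w·C = 374
= 374


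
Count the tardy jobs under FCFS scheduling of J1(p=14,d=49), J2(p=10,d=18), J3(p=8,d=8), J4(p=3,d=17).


Completion vs due date:
  J1: C=14, d=49 → on time
  J2: C=24, d=18 → TARDY
  J3: C=32, d=8 → TARDY
  J4: C=35, d=17 → TARDY
Tardy jobs: J2, J3, J4
Count = 3


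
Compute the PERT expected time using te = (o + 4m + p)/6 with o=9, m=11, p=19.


te = (o + 4m + p) / 6
= (9 + 4×11 + 19) / 6
= (9 + 44 + 19) / 6
= 72 / 6
= 12.00


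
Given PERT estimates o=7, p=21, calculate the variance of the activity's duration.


σ² = ((p - o) / 6)² = (p - o)² / 36
= (21 - 7)² / 36
= 14² / 36
= 196 / 36
= 5.4444


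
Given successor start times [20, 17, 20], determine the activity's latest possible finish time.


LF = min of all successor start times
Successors start at: [20, 17, 20]
LF = min(20, 17, 20)
= 17


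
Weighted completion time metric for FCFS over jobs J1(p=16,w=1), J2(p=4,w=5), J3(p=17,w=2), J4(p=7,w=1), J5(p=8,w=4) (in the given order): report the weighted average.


Completion times:
  J1: C=16, w×C=1×16=16
  J2: C=20, w×C=5×20=100
  J3: C=37, w×C=2×37=74
  J4: C=44, w×C=1×44=44
  J5: C=52, w×C=4×52=208
Sum w×C = 442
Sum w = 13
Weighted avg = 442/13
= 34.00


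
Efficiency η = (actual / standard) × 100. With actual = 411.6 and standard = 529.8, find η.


Efficiency = (actual / standard) × 100
= (411.6 / 529.8) × 100
= 77.7%


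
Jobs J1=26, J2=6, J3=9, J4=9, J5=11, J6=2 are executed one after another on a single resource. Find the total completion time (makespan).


Sequential makespan: sum all processing times
= 26 + 6 + 9 + 9 + 11 + 2
= 63 time units


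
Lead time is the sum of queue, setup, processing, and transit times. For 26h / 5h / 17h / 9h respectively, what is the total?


Lead time = queue + setup + processing + transit
= 26 + 5 + 17 + 9
= 57 hours


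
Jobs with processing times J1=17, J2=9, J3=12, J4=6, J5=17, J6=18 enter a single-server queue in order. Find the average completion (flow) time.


Completion times:
  J1: completes at 17
  J2: completes at 26
  J3: completes at 38
  J4: completes at 44
  J5: completes at 61
  J6: completes at 79
Sum = 265
Average = 265/6
= 44.17


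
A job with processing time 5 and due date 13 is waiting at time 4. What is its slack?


Slack = due - current_time - processing
= 13 - 4 - 5
= 4


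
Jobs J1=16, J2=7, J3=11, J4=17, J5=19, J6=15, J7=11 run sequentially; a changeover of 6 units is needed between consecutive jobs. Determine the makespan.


Makespan = Σ processing + (n-1) × setup
= (16 + 7 + 11 + 17 + 19 + 15 + 11) + (7-1)×6
= 96 + 36
= 132 time units


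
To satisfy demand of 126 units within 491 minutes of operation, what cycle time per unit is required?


Cycle time = available time / demand
= 491 / 126
= 3.90 min/unit


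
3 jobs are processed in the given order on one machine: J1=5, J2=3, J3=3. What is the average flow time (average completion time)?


Completion times:
  J1: completes at 5
  J2: completes at 8
  J3: completes at 11
Sum = 24
Average = 24/3
= 8.00


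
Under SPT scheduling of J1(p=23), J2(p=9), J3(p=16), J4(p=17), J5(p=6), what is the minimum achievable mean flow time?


SPT order: J5 → J2 → J3 → J4 → J1
Completion times:
  J5: C=6
  J2: C=15
  J3: C=31
  J4: C=48
  J1: C=71
Sum = 171, n = 5
Mean flow = 171/5
= 34.20


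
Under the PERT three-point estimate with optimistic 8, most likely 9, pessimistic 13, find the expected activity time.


te = (o + 4m + p) / 6
= (8 + 4×9 + 13) / 6
= (8 + 36 + 13) / 6
= 57 / 6
= 9.50


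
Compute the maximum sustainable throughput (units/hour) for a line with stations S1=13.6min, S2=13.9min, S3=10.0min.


Bottleneck = longest station time
Station times: [13.6, 13.9, 10.0]
Max = 13.9 min
Rate = 60 / 13.9
= 4.32 units/hour (bottleneck: 13.9min)


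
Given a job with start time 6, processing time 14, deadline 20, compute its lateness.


Completion = 6 + 14 = 20
Lateness = C - d = 20 - 20
= 0


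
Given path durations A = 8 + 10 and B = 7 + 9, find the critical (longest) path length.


Path A: 8 + 10 = 18
Path B: 7 + 9 = 16
Critical path = longest = max(18, 16)
= 18 (Path A)


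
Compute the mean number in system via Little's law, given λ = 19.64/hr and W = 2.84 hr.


Little's law: L = λ × W
= 19.64 × 2.84
= 55.78


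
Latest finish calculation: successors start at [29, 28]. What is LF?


LF = min of all successor start times
Successors start at: [29, 28]
LF = min(29, 28)
= 28


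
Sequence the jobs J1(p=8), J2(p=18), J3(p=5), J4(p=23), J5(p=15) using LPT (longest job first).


LPT: sort by longest processing time first
  J4: p=23
  J2: p=18
  J5: p=15
  J1: p=8
  J3: p=5
Order: J4 → J2 → J5 → J1 → J3


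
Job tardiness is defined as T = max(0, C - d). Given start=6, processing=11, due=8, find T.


Completion = start + processing = 6 + 11 = 17
Tardiness = max(0, C - d) = max(0, 17 - 8)
= max(0, 9)
= 9


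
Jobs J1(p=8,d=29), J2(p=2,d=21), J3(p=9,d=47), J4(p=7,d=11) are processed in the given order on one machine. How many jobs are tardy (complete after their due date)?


Completion vs due date:
  J1: C=8, d=29 → on time
  J2: C=10, d=21 → on time
  J3: C=19, d=47 → on time
  J4: C=26, d=11 → TARDY
Tardy jobs: J4
Count = 1


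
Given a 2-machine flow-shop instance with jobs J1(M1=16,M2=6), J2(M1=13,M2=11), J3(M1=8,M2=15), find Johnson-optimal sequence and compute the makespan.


Johnson's rule:
Group 1 (M1≤M2, sort by M1): ['J3']
Group 2 (M1>M2, sort desc M2): ['J2', 'J1']
Sequence: J3 → J2 → J1
Makespan calculation:
  J3: M1 done=8, M2 done=23
  J2: M1 done=21, M2 done=34
  J1: M1 done=37, M2 done=43
= Sequence: J3 → J2 → J1, Makespan: 43


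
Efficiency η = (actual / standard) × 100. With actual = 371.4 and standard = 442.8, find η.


Efficiency = (actual / standard) × 100
= (371.4 / 442.8) × 100
= 83.9%


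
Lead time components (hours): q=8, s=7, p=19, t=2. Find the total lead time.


Lead time = queue + setup + processing + transit
= 8 + 7 + 19 + 2
= 36 hours


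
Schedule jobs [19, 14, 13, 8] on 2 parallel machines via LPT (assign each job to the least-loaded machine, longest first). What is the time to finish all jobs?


Jobs (LPT sorted): [19, 14, 13, 8]
Machines: 2
  J=19 → Machine 1 (load: 0+19=19)
  J=14 → Machine 2 (load: 0+14=14)
  J=13 → Machine 2 (load: 14+13=27)
  J=8 → Machine 1 (load: 19+8=27)
Machine loads: [27, 27]
Makespan = max = 27 time units


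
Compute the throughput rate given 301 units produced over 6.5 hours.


Throughput = units / time
= 301 / 6.5
= 46.3 units/hour


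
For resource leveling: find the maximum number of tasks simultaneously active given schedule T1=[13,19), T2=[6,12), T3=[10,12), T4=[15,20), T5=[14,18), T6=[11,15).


Check each time point for overlaps:
  t=11: 3 tasks active (T2, T3, T6)
Max concurrent = 3


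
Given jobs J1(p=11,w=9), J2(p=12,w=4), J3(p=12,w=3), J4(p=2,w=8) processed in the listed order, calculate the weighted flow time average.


Completion times:
  J1: C=11, w×C=9×11=99
  J2: C=23, w×C=4×23=92
  J3: C=35, w×C=3×35=105
  J4: C=37, w×C=8×37=296
Sum w×C = 592
Sum w = 24
Weighted avg = 592/24
= 24.67


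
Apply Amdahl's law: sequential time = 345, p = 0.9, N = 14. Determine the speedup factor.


Amdahl's law: T_p = T × ((1-p) + p/N)
= 345 × ((1-0.9) + 0.9/14)
= 345 × (0.10 + 0.0643)
= 345 × 0.1643
= 56.68
Speedup = 345/56.68
= 6.09×


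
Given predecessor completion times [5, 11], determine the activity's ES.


ES = max of all predecessor completion times
Predecessors: [5, 11]
ES = max(5, 11)
= 11


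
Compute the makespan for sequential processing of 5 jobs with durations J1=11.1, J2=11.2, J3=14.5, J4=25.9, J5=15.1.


Sequential makespan: sum all processing times
= 11.1 + 11.2 + 14.5 + 25.9 + 15.1
= 77.8 time units


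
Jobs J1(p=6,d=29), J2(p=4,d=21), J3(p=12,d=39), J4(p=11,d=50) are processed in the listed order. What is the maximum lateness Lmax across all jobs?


Lateness per job (L = C - d):
  J1: C=6, d=29, L=-23
  J2: C=10, d=21, L=-11
  J3: C=22, d=39, L=-17
  J4: C=33, d=50, L=-17
Lmax = max(-23, -11, -17, -17)
= -11


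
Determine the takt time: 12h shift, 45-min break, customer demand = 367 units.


Available = 12×60 - 45 = 675 min
Takt time = 675 / 367
= 1.84 min/unit


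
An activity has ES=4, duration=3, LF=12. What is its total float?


EF = ES + duration = 4 + 3 = 7
LS = LF - duration = 12 - 3 = 9
Total Float = LF - EF = 12 - 7
(or LS - ES = 9 - 4)
= 5


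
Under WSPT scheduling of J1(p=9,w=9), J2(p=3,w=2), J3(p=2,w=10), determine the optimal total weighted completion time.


WSPT order (by p/w): J3 → J1 → J2
  J3: C=2, w·C=10×2=20
  J1: C=11, w·C=9×11=99
  J2: C=14, w·C=2×14=28
Σ w·C = 147
= 147


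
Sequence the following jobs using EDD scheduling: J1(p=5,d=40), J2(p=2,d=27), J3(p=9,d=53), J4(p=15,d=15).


EDD: sort by earliest due date
  J4: d=15, p=15
  J2: d=27, p=2
  J1: d=40, p=5
  J3: d=53, p=9
Order: J4 → J2 → J1 → J3


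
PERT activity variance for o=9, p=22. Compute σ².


σ² = ((p - o) / 6)² = (p - o)² / 36
= (22 - 9)² / 36
= 13² / 36
= 169 / 36
= 4.6944


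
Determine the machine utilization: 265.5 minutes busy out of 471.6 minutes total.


Utilization = busy / total × 100
= 265.5 / 471.6 × 100
= 56.3%


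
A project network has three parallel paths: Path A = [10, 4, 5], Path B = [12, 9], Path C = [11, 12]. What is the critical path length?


Path A: 10 + 4 + 5 = 19
Path B: 12 + 9 = 21
Path C: 11 + 12 = 23
Critical path = longest = max(19, 21, 23)
= 23 (Path C)


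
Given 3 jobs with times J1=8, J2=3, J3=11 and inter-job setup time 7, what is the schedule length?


Makespan = Σ processing + (n-1) × setup
= (8 + 3 + 11) + (3-1)×7
= 22 + 14
= 36 time units


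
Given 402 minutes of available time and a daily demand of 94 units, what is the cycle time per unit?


Cycle time = available time / demand
= 402 / 94
= 4.28 min/unit


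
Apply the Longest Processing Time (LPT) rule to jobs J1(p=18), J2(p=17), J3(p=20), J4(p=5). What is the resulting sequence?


LPT: sort by longest processing time first
  J3: p=20
  J1: p=18
  J2: p=17
  J4: p=5
Order: J3 → J1 → J2 → J4


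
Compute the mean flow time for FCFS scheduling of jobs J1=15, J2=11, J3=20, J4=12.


Completion times:
  J1: completes at 15
  J2: completes at 26
  J3: completes at 46
  J4: completes at 58
Sum = 145
Average = 145/4
= 36.25


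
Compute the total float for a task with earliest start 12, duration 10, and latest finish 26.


EF = ES + duration = 12 + 10 = 22
LS = LF - duration = 26 - 10 = 16
Total Float = LF - EF = 26 - 22
(or LS - ES = 16 - 12)
= 4


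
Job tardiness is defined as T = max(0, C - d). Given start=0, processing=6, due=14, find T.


Completion = start + processing = 0 + 6 = 6
Tardiness = max(0, C - d) = max(0, 6 - 14)
= max(0, -8)
= 0


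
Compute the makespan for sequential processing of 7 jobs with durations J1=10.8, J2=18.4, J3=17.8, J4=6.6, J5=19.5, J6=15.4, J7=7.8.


Sequential makespan: sum all processing times
= 10.8 + 18.4 + 17.8 + 6.6 + 19.5 + 15.4 + 7.8
= 96.3 time units


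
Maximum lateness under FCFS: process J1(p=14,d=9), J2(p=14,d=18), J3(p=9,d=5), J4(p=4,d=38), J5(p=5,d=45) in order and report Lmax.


Lateness per job (L = C - d):
  J1: C=14, d=9, L=5
  J2: C=28, d=18, L=10
  J3: C=37, d=5, L=32
  J4: C=41, d=38, L=3
  J5: C=46, d=45, L=1
Lmax = max(5, 10, 32, 3, 1)
= 32


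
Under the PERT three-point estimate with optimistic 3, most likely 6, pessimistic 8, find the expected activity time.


te = (o + 4m + p) / 6
= (3 + 4×6 + 8) / 6
= (3 + 24 + 8) / 6
= 35 / 6
= 5.83


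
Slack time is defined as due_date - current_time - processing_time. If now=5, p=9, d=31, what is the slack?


Slack = due - current_time - processing
= 31 - 5 - 9
= 17


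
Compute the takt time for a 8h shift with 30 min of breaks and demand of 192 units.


Available = 8×60 - 30 = 450 min
Takt time = 450 / 192
= 2.34 min/unit


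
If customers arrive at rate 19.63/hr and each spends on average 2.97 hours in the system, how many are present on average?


Little's law: L = λ × W
= 19.63 × 2.97
= 58.30


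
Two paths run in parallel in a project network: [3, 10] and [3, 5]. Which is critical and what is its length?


Path A: 3 + 10 = 13
Path B: 3 + 5 = 8
Critical path = longest = max(13, 8)
= 13 (Path A)


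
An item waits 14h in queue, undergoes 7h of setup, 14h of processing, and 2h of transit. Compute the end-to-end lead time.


Lead time = queue + setup + processing + transit
= 14 + 7 + 14 + 2
= 37 hours


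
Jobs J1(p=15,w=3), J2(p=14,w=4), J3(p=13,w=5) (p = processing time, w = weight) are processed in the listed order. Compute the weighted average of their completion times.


Completion times:
  J1: C=15, w×C=3×15=45
  J2: C=29, w×C=4×29=116
  J3: C=42, w×C=5×42=210
Sum w×C = 371
Sum w = 12
Weighted avg = 371/12
= 30.92


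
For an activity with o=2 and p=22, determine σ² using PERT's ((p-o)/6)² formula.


σ² = ((p - o) / 6)² = (p - o)² / 36
= (22 - 2)² / 36
= 20² / 36
= 400 / 36
= 11.1111


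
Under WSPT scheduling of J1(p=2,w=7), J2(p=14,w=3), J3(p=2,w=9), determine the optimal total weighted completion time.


WSPT order (by p/w): J3 → J1 → J2
  J3: C=2, w·C=9×2=18
  J1: C=4, w·C=7×4=28
  J2: C=18, w·C=3×18=54
Σ w·C = 100
= 100


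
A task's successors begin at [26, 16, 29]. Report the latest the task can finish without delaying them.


LF = min of all successor start times
Successors start at: [26, 16, 29]
LF = min(26, 16, 29)
= 16


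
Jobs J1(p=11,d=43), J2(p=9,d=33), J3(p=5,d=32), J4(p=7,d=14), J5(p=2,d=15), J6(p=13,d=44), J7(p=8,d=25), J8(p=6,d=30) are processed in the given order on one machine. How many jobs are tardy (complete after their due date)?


Completion vs due date:
  J1: C=11, d=43 → on time
  J2: C=20, d=33 → on time
  J3: C=25, d=32 → on time
  J4: C=32, d=14 → TARDY
  J5: C=34, d=15 → TARDY
  J6: C=47, d=44 → TARDY
  J7: C=55, d=25 → TARDY
  J8: C=61, d=30 → TARDY
Tardy jobs: J4, J5, J6, J7, J8
Count = 5


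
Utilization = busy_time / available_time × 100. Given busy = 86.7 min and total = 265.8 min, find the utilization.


Utilization = busy / total × 100
= 86.7 / 265.8 × 100
= 32.6%


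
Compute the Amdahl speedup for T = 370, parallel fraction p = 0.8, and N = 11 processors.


Amdahl's law: T_p = T × ((1-p) + p/N)
= 370 × ((1-0.8) + 0.8/11)
= 370 × (0.20 + 0.0727)
= 370 × 0.2727
= 100.91
Speedup = 370/100.91
= 3.67×


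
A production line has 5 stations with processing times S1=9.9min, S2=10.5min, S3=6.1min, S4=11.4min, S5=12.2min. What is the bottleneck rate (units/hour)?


Bottleneck = longest station time
Station times: [9.9, 10.5, 6.1, 11.4, 12.2]
Max = 12.2 min
Rate = 60 / 12.2
= 4.92 units/hour (bottleneck: 12.2min)


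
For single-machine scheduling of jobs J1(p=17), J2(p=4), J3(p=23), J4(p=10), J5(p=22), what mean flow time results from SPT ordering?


SPT order: J2 → J4 → J1 → J5 → J3
Completion times:
  J2: C=4
  J4: C=14
  J1: C=31
  J5: C=53
  J3: C=76
Sum = 178, n = 5
Mean flow = 178/5
= 35.60
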